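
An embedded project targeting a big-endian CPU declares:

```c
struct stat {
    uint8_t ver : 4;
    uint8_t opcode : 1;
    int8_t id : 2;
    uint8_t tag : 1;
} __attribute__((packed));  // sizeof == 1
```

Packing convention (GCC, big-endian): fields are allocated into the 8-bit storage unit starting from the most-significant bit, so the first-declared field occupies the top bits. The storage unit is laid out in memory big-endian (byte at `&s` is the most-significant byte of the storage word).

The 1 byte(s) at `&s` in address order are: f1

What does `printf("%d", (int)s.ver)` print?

[0]=0xf1 (big-endian) → word 0xf1
ver:4 @ bit 4 → (0xf1>>4)&0xf = 0xf  ←
opcode:1 @ bit 3 → (0xf1>>3)&0x1 = 0x0
id:2 @ bit 1 → (0xf1>>1)&0x3 = 0x0
tag:1 @ bit 0 → (0xf1>>0)&0x1 = 0x1

15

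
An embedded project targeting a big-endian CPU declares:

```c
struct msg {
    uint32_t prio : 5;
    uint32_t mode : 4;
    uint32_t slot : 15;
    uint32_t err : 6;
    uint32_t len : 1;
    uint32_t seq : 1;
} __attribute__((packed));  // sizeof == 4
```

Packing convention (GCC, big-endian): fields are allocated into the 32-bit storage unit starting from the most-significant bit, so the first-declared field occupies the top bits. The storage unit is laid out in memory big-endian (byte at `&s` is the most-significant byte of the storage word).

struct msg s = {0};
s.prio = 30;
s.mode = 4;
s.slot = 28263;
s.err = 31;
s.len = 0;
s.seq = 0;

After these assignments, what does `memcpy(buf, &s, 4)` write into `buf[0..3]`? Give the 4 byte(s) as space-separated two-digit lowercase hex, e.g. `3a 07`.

f2 6e 67 7c

[27+:5] prio=30 & 0x1f = 0x1e; word=0xf0000000
[23+:4] mode=4 & 0xf = 0x4; word=0xf2000000
[8+:15] slot=28263 & 0x7fff = 0x6e67; word=0xf26e6700
[2+:6] err=31 & 0x3f = 0x1f; word=0xf26e677c
[1+:1] len=0 & 0x1 = 0x0; word=0xf26e677c
[0+:1] seq=0 & 0x1 = 0x0; word=0xf26e677c
word = 0xf26e677c → big-endian bytes:
  [0]=0xf2  [1]=0x6e  [2]=0x67  [3]=0x7c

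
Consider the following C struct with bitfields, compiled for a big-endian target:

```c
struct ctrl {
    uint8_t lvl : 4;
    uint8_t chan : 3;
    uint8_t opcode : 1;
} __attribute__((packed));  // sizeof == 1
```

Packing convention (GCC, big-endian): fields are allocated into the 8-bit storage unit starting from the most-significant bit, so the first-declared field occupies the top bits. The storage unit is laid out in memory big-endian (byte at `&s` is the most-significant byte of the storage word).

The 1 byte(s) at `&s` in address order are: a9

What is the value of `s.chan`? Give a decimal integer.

[0]=0xa9 (big-endian) → word 0xa9
lvl:4 @ bit 4 → (0xa9>>4)&0xf = 0xa
chan:3 @ bit 1 → (0xa9>>1)&0x7 = 0x4  ←
opcode:1 @ bit 0 → (0xa9>>0)&0x1 = 0x1

4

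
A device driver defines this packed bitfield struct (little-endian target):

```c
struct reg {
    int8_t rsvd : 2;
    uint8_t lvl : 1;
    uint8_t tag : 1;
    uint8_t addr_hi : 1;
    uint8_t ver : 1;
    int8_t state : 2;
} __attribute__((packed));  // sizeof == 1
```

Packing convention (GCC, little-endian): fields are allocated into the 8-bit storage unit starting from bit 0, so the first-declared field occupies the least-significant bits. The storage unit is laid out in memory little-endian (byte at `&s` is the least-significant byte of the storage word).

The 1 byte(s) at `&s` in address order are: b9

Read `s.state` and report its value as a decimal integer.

-2

[0]=0xb9 (little-endian) → word 0xb9
rsvd:2 @ bit 0 → (0xb9>>0)&0x3 = 0x1
lvl:1 @ bit 2 → (0xb9>>2)&0x1 = 0x0
tag:1 @ bit 3 → (0xb9>>3)&0x1 = 0x1
addr_hi:1 @ bit 4 → (0xb9>>4)&0x1 = 0x1
ver:1 @ bit 5 → (0xb9>>5)&0x1 = 0x1
state:2 @ bit 6 → (0xb9>>6)&0x3 = 0x2  ←
state signed 2b, MSB=1: 2 - 4 = -2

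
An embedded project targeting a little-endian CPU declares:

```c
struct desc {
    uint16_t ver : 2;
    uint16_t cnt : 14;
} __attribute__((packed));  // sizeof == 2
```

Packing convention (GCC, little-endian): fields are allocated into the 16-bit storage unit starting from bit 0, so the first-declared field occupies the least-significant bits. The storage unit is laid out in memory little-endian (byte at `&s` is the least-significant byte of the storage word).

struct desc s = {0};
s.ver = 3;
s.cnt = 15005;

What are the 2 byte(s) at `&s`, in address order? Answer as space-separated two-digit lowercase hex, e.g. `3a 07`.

[0+:2] ver=3 & 0x3 = 0x3; word=0x0003
[2+:14] cnt=15005 & 0x3fff = 0x3a9d; word=0xea77
word = 0xea77 → little-endian bytes:
  [0]=0x77  [1]=0xea

77 ea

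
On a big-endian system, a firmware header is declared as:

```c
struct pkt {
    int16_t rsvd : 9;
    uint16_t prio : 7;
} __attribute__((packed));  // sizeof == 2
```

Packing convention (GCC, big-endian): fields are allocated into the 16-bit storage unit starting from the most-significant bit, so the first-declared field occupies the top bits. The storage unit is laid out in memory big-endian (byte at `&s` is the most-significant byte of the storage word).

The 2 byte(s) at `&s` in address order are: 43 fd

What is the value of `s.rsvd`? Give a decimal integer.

[0]=0x43 [1]=0xfd (big-endian) → word 0x43fd
rsvd:9 @ bit 7 → (0x43fd>>7)&0x1ff = 0x87  ←
prio:7 @ bit 0 → (0x43fd>>0)&0x7f = 0x7d
rsvd signed 9b, MSB=0: value = 135

135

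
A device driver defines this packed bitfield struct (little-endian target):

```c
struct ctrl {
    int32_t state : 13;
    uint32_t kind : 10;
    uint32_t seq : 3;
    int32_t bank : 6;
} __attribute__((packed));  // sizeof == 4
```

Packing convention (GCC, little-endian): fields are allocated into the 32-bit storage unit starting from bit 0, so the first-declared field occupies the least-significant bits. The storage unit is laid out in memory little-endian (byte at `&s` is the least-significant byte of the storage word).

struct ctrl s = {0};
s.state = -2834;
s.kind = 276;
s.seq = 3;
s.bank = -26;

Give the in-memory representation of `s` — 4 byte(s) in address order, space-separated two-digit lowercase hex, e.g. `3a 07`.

ee 94 a2 99

state (13b) val=-2834 bits=0x14ee at bit 0: 0x000014ee
kind (10b) val=276 bits=0x114 at bit 13: 0x002294ee
seq (3b) val=3 bits=0x3 at bit 23: 0x01a294ee
bank (6b) val=-26 bits=0x26 at bit 26: 0x99a294ee
word = 0x99a294ee → little-endian bytes:
  [0]=0xee  [1]=0x94  [2]=0xa2  [3]=0x99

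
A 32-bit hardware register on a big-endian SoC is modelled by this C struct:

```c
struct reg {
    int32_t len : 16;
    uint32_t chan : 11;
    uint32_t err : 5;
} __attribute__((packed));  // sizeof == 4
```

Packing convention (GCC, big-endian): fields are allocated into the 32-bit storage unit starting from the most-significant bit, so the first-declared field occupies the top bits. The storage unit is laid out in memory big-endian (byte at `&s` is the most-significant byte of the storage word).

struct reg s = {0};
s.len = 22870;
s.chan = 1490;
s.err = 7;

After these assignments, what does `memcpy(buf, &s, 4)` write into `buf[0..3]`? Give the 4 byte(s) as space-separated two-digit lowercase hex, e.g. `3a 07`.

len:16 = 22870 → 0x5956 << 16 → word 0x59560000
chan:11 = 1490 → 0x5d2 << 5 → word 0x5956ba40
err:5 = 7 → 0x7 << 0 → word 0x5956ba47
word = 0x5956ba47 → big-endian bytes:
  [0]=0x59  [1]=0x56  [2]=0xba  [3]=0x47

59 56 ba 47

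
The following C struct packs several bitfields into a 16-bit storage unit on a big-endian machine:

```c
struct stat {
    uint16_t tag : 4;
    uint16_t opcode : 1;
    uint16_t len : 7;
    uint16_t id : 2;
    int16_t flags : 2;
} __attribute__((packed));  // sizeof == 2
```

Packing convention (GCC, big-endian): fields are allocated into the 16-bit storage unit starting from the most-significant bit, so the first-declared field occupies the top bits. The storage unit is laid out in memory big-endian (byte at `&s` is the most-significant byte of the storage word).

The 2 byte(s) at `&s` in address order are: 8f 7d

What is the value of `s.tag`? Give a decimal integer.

8

[0]=0x8f [1]=0x7d (big-endian) → word 0x8f7d
tag [12+:4] = (word>>12) & 0xf = 8  ←
opcode [11+:1] = (word>>11) & 0x1 = 1
len [4+:7] = (word>>4) & 0x7f = 119
id [2+:2] = (word>>2) & 0x3 = 3
flags [0+:2] = (word>>0) & 0x3 = 1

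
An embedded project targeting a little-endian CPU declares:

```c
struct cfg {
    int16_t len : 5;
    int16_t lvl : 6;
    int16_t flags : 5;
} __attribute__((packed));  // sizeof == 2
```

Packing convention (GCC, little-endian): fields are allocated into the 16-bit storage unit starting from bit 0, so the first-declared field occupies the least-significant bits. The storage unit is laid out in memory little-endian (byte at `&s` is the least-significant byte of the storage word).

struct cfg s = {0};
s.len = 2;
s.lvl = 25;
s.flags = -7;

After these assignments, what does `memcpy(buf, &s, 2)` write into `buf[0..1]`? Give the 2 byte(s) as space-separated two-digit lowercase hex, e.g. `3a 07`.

22 cb

[0+:5] len=2 & 0x1f = 0x2; word=0x0002
[5+:6] lvl=25 & 0x3f = 0x19; word=0x0322
[11+:5] flags=-7 & 0x1f = 0x19; word=0xcb22
word = 0xcb22 → little-endian bytes:
  [0]=0x22  [1]=0xcb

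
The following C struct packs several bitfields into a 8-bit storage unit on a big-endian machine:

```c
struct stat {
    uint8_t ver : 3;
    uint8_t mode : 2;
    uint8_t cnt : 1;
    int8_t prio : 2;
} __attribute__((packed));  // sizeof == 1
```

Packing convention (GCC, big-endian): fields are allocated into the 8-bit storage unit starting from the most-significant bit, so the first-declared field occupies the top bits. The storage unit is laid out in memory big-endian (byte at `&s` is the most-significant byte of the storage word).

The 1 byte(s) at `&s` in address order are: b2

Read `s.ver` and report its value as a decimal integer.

5

[0]=0xb2 (big-endian) → word 0xb2
ver:3 @ bit 5 → (0xb2>>5)&0x7 = 0x5  ←
mode:2 @ bit 3 → (0xb2>>3)&0x3 = 0x2
cnt:1 @ bit 2 → (0xb2>>2)&0x1 = 0x0
prio:2 @ bit 0 → (0xb2>>0)&0x3 = 0x2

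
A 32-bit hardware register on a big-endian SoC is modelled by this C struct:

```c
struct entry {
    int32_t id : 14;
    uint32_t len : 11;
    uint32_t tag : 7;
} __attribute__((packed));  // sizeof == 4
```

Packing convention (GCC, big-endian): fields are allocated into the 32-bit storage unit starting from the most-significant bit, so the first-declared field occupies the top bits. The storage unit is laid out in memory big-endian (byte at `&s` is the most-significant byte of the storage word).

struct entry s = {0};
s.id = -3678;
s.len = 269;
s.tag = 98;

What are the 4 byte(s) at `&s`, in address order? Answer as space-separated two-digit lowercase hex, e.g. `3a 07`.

id (14b) val=-3678 bits=0x31a2 at bit 18: 0xc6880000
len (11b) val=269 bits=0x10d at bit 7: 0xc6888680
tag (7b) val=98 bits=0x62 at bit 0: 0xc68886e2
word = 0xc68886e2 → big-endian bytes:
  [0]=0xc6  [1]=0x88  [2]=0x86  [3]=0xe2

c6 88 86 e2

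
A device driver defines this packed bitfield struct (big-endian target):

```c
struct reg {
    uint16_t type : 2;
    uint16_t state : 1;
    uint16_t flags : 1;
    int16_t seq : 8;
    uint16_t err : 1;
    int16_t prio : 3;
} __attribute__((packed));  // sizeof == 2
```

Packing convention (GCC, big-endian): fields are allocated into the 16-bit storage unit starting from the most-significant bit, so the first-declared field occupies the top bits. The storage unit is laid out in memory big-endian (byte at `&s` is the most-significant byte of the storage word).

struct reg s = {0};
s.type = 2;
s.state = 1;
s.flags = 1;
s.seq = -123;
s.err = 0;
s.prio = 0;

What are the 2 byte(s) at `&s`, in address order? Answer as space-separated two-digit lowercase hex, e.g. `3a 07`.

b8 50

type (2b) val=2 bits=0x2 at bit 14: 0x8000
state (1b) val=1 bits=0x1 at bit 13: 0xa000
flags (1b) val=1 bits=0x1 at bit 12: 0xb000
seq (8b) val=-123 bits=0x85 at bit 4: 0xb850
err (1b) val=0 bits=0x0 at bit 3: 0xb850
prio (3b) val=0 bits=0x0 at bit 0: 0xb850
word = 0xb850 → big-endian bytes:
  [0]=0xb8  [1]=0x50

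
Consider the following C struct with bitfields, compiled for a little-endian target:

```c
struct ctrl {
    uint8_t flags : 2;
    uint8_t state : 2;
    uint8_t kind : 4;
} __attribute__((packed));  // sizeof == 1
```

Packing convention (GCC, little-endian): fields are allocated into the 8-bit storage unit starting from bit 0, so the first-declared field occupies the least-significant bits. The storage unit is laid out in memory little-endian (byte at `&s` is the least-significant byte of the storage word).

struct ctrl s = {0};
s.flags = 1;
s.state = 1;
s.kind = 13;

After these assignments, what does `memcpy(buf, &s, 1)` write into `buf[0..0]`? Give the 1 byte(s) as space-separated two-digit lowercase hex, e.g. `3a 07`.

[0+:2] flags=1 & 0x3 = 0x1; word=0x01
[2+:2] state=1 & 0x3 = 0x1; word=0x05
[4+:4] kind=13 & 0xf = 0xd; word=0xd5
word = 0xd5 → little-endian bytes:
  [0]=0xd5

d5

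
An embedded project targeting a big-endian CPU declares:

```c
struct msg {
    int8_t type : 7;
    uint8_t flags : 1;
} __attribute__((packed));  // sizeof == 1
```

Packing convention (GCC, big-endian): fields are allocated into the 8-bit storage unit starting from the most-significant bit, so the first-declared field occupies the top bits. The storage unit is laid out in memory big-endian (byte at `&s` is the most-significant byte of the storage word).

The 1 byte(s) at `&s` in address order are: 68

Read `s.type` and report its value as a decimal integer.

[0]=0x68 (big-endian) → word 0x68
type:7 @ bit 1 → (0x68>>1)&0x7f = 0x34  ←
flags:1 @ bit 0 → (0x68>>0)&0x1 = 0x0
type signed 7b, MSB=0: value = 52

52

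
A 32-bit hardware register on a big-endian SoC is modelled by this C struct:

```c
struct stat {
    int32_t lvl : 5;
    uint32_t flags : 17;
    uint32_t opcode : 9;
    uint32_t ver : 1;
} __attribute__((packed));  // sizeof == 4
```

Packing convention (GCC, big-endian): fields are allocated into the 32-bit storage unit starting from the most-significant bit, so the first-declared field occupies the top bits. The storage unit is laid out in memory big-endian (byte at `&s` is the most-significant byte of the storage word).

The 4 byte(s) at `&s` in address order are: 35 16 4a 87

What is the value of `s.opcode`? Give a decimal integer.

[0]=0x35 [1]=0x16 [2]=0x4a [3]=0x87 (big-endian) → word 0x35164a87
lvl:5 @ bit 27 → (0x35164a87>>27)&0x1f = 0x6
flags:17 @ bit 10 → (0x35164a87>>10)&0x1ffff = 0x14592
opcode:9 @ bit 1 → (0x35164a87>>1)&0x1ff = 0x143  ←
ver:1 @ bit 0 → (0x35164a87>>0)&0x1 = 0x1

323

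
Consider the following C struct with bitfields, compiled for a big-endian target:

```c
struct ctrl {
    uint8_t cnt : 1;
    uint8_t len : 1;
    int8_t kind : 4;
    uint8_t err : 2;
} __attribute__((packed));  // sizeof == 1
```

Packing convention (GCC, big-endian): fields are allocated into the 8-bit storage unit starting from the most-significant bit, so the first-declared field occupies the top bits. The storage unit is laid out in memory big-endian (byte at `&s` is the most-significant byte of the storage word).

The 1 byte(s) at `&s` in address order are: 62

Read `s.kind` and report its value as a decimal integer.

[0]=0x62 (big-endian) → word 0x62
cnt [7+:1] = (word>>7) & 0x1 = 0
len [6+:1] = (word>>6) & 0x1 = 1
kind [2+:4] = (word>>2) & 0xf = 8  ←
err [0+:2] = (word>>0) & 0x3 = 2
kind signed 4b, MSB=1: 8 - 16 = -8

-8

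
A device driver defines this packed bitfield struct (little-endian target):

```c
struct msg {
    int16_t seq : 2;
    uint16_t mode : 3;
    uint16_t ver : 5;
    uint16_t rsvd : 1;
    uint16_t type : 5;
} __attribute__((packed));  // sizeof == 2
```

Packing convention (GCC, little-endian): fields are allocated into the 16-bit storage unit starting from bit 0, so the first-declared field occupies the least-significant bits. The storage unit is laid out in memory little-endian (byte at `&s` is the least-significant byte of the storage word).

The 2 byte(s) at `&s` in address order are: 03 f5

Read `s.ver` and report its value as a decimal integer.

8

[0]=0x03 [1]=0xf5 (little-endian) → word 0xf503
seq:2 @ bit 0 → (0xf503>>0)&0x3 = 0x3
mode:3 @ bit 2 → (0xf503>>2)&0x7 = 0x0
ver:5 @ bit 5 → (0xf503>>5)&0x1f = 0x8  ←
rsvd:1 @ bit 10 → (0xf503>>10)&0x1 = 0x1
type:5 @ bit 11 → (0xf503>>11)&0x1f = 0x1e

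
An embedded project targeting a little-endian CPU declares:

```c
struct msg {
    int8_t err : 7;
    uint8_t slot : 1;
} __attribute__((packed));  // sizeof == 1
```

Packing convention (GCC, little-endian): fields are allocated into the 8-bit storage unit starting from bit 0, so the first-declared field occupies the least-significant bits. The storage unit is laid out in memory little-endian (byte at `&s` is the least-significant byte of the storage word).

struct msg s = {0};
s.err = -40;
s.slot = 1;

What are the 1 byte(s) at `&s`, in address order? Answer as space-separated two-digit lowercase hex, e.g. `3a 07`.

[0+:7] err=-40 & 0x7f = 0x58; word=0x58
[7+:1] slot=1 & 0x1 = 0x1; word=0xd8
word = 0xd8 → little-endian bytes:
  [0]=0xd8

d8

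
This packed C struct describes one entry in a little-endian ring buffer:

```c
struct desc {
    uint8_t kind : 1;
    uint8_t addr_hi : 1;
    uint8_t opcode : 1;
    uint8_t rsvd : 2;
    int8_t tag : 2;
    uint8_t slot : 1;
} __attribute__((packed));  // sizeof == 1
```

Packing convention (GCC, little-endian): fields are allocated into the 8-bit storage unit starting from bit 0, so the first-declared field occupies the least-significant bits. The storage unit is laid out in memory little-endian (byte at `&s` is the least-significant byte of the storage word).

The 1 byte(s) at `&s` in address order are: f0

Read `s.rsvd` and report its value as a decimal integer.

2

[0]=0xf0 (little-endian) → word 0xf0
kind [0+:1] = (word>>0) & 0x1 = 0
addr_hi [1+:1] = (word>>1) & 0x1 = 0
opcode [2+:1] = (word>>2) & 0x1 = 0
rsvd [3+:2] = (word>>3) & 0x3 = 2  ←
tag [5+:2] = (word>>5) & 0x3 = 3
slot [7+:1] = (word>>7) & 0x1 = 1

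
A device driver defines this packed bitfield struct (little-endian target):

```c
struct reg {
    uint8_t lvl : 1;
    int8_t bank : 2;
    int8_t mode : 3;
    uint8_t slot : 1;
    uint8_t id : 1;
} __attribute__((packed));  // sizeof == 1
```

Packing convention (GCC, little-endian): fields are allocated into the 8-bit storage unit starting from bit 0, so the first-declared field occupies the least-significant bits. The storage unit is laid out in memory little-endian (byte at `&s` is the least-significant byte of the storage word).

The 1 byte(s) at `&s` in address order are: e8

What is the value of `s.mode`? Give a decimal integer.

[0]=0xe8 (little-endian) → word 0xe8
lvl [0+:1] = (word>>0) & 0x1 = 0
bank [1+:2] = (word>>1) & 0x3 = 0
mode [3+:3] = (word>>3) & 0x7 = 5  ←
slot [6+:1] = (word>>6) & 0x1 = 1
id [7+:1] = (word>>7) & 0x1 = 1
mode signed 3b, MSB=1: 5 - 8 = -3

-3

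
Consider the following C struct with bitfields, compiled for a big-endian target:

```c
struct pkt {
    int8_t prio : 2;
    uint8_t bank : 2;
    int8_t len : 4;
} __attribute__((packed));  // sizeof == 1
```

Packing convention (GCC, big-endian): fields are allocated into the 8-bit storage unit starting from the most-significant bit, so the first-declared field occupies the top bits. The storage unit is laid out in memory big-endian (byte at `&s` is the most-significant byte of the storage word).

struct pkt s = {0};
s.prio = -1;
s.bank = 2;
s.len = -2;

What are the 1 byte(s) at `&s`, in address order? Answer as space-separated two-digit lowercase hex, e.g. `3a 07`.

ee

prio (2b) val=-1 bits=0x3 at bit 6: 0xc0
bank (2b) val=2 bits=0x2 at bit 4: 0xe0
len (4b) val=-2 bits=0xe at bit 0: 0xee
word = 0xee → big-endian bytes:
  [0]=0xee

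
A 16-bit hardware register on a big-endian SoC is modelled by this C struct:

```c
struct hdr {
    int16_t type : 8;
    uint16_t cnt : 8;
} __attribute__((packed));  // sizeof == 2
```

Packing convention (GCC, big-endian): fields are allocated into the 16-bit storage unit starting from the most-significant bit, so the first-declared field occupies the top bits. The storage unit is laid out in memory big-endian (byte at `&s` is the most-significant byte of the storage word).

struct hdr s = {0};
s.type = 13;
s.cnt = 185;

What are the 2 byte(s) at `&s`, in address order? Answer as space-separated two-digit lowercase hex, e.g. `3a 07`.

[8+:8] type=13 & 0xff = 0xd; word=0x0d00
[0+:8] cnt=185 & 0xff = 0xb9; word=0x0db9
word = 0x0db9 → big-endian bytes:
  [0]=0x0d  [1]=0xb9

0d b9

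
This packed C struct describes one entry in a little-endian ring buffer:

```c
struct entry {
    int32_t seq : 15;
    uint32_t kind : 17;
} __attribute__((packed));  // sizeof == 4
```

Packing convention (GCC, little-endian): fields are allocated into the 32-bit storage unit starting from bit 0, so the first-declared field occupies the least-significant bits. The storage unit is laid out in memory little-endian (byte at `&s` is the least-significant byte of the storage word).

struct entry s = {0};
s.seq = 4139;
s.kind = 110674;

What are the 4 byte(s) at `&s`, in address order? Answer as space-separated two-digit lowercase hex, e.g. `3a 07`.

seq:15 = 4139 → 0x102b << 0 → word 0x0000102b
kind:17 = 110674 → 0x1b052 << 15 → word 0xd829102b
word = 0xd829102b → little-endian bytes:
  [0]=0x2b  [1]=0x10  [2]=0x29  [3]=0xd8

2b 10 29 d8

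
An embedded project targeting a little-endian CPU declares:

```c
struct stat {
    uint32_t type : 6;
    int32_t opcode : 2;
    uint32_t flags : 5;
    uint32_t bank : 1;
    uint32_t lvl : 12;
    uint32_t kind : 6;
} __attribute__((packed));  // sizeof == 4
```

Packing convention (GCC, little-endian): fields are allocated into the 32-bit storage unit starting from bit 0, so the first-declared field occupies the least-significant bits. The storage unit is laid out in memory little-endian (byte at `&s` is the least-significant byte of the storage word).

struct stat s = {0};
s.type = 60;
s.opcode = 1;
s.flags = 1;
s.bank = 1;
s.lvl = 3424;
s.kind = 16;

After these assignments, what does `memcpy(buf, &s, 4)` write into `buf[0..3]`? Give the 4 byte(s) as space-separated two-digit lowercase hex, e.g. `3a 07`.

7c 21 58 43

[0+:6] type=60 & 0x3f = 0x3c; word=0x0000003c
[6+:2] opcode=1 & 0x3 = 0x1; word=0x0000007c
[8+:5] flags=1 & 0x1f = 0x1; word=0x0000017c
[13+:1] bank=1 & 0x1 = 0x1; word=0x0000217c
[14+:12] lvl=3424 & 0xfff = 0xd60; word=0x0358217c
[26+:6] kind=16 & 0x3f = 0x10; word=0x4358217c
word = 0x4358217c → little-endian bytes:
  [0]=0x7c  [1]=0x21  [2]=0x58  [3]=0x43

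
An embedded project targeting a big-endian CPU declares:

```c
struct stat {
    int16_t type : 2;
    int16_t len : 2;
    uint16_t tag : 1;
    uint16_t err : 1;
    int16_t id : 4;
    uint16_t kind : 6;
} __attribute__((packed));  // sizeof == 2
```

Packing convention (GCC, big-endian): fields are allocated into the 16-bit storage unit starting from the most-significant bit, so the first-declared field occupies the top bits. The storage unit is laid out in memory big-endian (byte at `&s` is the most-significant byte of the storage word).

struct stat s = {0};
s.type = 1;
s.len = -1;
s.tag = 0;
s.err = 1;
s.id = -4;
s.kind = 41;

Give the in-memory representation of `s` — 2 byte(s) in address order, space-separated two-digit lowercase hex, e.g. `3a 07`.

77 29

[14+:2] type=1 & 0x3 = 0x1; word=0x4000
[12+:2] len=-1 & 0x3 = 0x3; word=0x7000
[11+:1] tag=0 & 0x1 = 0x0; word=0x7000
[10+:1] err=1 & 0x1 = 0x1; word=0x7400
[6+:4] id=-4 & 0xf = 0xc; word=0x7700
[0+:6] kind=41 & 0x3f = 0x29; word=0x7729
word = 0x7729 → big-endian bytes:
  [0]=0x77  [1]=0x29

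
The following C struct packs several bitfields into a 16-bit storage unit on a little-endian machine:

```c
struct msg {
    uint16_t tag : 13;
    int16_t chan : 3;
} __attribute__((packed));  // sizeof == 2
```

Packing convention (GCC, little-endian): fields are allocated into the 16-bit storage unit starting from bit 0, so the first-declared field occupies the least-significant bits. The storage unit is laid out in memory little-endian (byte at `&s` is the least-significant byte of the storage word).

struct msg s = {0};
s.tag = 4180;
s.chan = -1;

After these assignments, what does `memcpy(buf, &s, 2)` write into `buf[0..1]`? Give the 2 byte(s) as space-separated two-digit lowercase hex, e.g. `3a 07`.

tag (13b) val=4180 bits=0x1054 at bit 0: 0x1054
chan (3b) val=-1 bits=0x7 at bit 13: 0xf054
word = 0xf054 → little-endian bytes:
  [0]=0x54  [1]=0xf0

54 f0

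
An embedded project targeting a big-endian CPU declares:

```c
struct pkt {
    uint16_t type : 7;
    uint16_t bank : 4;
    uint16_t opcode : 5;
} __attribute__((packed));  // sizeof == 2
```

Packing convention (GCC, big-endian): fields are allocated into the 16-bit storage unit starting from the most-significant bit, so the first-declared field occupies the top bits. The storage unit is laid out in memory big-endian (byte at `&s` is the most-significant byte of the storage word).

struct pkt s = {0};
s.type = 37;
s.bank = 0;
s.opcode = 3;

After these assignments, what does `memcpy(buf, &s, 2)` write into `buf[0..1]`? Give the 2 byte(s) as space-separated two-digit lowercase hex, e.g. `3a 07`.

4a 03

type:7 = 37 → 0x25 << 9 → word 0x4a00
bank:4 = 0 → 0x0 << 5 → word 0x4a00
opcode:5 = 3 → 0x3 << 0 → word 0x4a03
word = 0x4a03 → big-endian bytes:
  [0]=0x4a  [1]=0x03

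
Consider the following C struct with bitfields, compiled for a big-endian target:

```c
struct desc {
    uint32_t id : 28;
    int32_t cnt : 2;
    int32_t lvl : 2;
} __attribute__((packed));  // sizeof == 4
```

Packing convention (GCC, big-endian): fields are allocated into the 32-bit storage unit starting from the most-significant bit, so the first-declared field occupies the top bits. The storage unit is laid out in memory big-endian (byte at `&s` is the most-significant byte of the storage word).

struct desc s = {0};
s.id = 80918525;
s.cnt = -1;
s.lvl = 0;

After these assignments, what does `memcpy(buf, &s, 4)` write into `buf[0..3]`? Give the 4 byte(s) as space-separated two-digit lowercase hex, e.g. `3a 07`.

4d 2b 7f dc

id (28b) val=80918525 bits=0x4d2b7fd at bit 4: 0x4d2b7fd0
cnt (2b) val=-1 bits=0x3 at bit 2: 0x4d2b7fdc
lvl (2b) val=0 bits=0x0 at bit 0: 0x4d2b7fdc
word = 0x4d2b7fdc → big-endian bytes:
  [0]=0x4d  [1]=0x2b  [2]=0x7f  [3]=0xdc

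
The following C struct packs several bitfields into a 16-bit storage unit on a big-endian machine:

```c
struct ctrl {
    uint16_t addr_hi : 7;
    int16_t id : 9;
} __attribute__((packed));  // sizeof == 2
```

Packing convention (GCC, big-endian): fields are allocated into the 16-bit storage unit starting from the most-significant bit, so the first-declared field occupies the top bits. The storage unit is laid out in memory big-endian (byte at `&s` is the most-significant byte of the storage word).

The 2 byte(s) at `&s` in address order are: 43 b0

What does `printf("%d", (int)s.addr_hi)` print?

33

[0]=0x43 [1]=0xb0 (big-endian) → word 0x43b0
addr_hi:7 @ bit 9 → (0x43b0>>9)&0x7f = 0x21  ←
id:9 @ bit 0 → (0x43b0>>0)&0x1ff = 0x1b0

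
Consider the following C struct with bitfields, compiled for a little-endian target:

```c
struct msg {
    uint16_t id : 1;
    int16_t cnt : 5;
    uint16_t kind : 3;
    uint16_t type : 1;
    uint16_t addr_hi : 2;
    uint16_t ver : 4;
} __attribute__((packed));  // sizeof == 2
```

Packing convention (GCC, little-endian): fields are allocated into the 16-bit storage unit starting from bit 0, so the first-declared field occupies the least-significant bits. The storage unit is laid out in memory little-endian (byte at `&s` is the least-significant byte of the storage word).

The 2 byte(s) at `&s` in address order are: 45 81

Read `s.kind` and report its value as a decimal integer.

5

[0]=0x45 [1]=0x81 (little-endian) → word 0x8145
id [0+:1] = (word>>0) & 0x1 = 1
cnt [1+:5] = (word>>1) & 0x1f = 2
kind [6+:3] = (word>>6) & 0x7 = 5  ←
type [9+:1] = (word>>9) & 0x1 = 0
addr_hi [10+:2] = (word>>10) & 0x3 = 0
ver [12+:4] = (word>>12) & 0xf = 8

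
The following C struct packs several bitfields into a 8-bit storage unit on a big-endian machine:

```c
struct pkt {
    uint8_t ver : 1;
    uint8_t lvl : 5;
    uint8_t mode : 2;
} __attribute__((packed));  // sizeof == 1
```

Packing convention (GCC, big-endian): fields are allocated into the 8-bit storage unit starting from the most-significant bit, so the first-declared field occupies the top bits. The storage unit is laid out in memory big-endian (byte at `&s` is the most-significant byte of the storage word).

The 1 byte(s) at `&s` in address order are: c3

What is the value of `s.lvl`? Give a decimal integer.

16

[0]=0xc3 (big-endian) → word 0xc3
ver:1 @ bit 7 → (0xc3>>7)&0x1 = 0x1
lvl:5 @ bit 2 → (0xc3>>2)&0x1f = 0x10  ←
mode:2 @ bit 0 → (0xc3>>0)&0x3 = 0x3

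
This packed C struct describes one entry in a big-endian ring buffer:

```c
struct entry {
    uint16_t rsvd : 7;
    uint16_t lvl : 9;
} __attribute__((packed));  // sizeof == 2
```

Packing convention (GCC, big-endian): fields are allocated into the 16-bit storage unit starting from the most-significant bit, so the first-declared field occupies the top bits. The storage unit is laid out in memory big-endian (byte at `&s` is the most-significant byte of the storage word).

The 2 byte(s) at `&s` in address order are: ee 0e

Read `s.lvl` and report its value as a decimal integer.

14

[0]=0xee [1]=0x0e (big-endian) → word 0xee0e
rsvd:7 @ bit 9 → (0xee0e>>9)&0x7f = 0x77
lvl:9 @ bit 0 → (0xee0e>>0)&0x1ff = 0xe  ←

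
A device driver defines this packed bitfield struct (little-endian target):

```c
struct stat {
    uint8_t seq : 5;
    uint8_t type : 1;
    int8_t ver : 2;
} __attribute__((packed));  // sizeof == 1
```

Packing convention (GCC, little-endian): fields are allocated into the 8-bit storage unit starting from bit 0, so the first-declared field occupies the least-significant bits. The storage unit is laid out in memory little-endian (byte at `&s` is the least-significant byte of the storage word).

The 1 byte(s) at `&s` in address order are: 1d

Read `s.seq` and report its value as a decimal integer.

[0]=0x1d (little-endian) → word 0x1d
seq [0+:5] = (word>>0) & 0x1f = 29  ←
type [5+:1] = (word>>5) & 0x1 = 0
ver [6+:2] = (word>>6) & 0x3 = 0

29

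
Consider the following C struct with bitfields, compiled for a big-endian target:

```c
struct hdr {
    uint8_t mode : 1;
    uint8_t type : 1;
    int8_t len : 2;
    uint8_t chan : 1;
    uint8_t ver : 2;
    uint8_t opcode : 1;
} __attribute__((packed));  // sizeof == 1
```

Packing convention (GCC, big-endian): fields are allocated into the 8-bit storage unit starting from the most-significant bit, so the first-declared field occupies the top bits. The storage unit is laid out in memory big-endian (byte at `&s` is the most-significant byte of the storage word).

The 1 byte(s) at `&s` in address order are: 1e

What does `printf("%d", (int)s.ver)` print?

3

[0]=0x1e (big-endian) → word 0x1e
mode:1 @ bit 7 → (0x1e>>7)&0x1 = 0x0
type:1 @ bit 6 → (0x1e>>6)&0x1 = 0x0
len:2 @ bit 4 → (0x1e>>4)&0x3 = 0x1
chan:1 @ bit 3 → (0x1e>>3)&0x1 = 0x1
ver:2 @ bit 1 → (0x1e>>1)&0x3 = 0x3  ←
opcode:1 @ bit 0 → (0x1e>>0)&0x1 = 0x0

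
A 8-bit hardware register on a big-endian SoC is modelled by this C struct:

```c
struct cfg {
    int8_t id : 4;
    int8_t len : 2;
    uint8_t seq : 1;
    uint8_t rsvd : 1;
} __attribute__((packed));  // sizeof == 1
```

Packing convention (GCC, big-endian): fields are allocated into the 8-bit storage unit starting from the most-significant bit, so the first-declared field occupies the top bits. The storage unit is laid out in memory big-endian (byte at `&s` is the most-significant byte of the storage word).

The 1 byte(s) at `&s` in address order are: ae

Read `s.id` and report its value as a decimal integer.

[0]=0xae (big-endian) → word 0xae
id [4+:4] = (word>>4) & 0xf = 10  ←
len [2+:2] = (word>>2) & 0x3 = 3
seq [1+:1] = (word>>1) & 0x1 = 1
rsvd [0+:1] = (word>>0) & 0x1 = 0
id signed 4b, MSB=1: 10 - 16 = -6

-6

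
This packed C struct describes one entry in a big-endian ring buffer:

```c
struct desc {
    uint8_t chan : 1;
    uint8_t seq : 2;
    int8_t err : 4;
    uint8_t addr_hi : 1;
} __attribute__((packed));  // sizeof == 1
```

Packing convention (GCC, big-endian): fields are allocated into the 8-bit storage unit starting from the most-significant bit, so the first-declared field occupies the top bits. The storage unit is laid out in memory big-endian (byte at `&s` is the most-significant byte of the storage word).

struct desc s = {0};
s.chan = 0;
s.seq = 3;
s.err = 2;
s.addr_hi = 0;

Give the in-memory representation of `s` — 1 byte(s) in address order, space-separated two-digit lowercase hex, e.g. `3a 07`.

[7+:1] chan=0 & 0x1 = 0x0; word=0x00
[5+:2] seq=3 & 0x3 = 0x3; word=0x60
[1+:4] err=2 & 0xf = 0x2; word=0x64
[0+:1] addr_hi=0 & 0x1 = 0x0; word=0x64
word = 0x64 → big-endian bytes:
  [0]=0x64

64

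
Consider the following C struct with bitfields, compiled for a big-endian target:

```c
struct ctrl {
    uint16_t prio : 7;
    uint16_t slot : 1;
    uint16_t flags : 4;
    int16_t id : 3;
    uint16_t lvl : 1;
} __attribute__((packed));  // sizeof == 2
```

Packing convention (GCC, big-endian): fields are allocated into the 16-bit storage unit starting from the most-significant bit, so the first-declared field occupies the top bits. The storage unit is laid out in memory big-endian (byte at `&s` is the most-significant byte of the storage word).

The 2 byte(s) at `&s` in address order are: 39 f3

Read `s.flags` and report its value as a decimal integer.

[0]=0x39 [1]=0xf3 (big-endian) → word 0x39f3
prio:7 @ bit 9 → (0x39f3>>9)&0x7f = 0x1c
slot:1 @ bit 8 → (0x39f3>>8)&0x1 = 0x1
flags:4 @ bit 4 → (0x39f3>>4)&0xf = 0xf  ←
id:3 @ bit 1 → (0x39f3>>1)&0x7 = 0x1
lvl:1 @ bit 0 → (0x39f3>>0)&0x1 = 0x1

15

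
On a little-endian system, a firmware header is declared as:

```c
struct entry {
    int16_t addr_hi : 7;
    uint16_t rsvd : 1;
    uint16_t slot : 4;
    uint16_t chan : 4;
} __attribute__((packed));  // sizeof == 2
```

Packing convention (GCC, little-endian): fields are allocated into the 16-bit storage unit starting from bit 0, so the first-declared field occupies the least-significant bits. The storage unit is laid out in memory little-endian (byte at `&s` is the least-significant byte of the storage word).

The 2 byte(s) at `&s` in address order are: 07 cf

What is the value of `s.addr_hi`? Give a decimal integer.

[0]=0x07 [1]=0xcf (little-endian) → word 0xcf07
addr_hi [0+:7] = (word>>0) & 0x7f = 7  ←
rsvd [7+:1] = (word>>7) & 0x1 = 0
slot [8+:4] = (word>>8) & 0xf = 15
chan [12+:4] = (word>>12) & 0xf = 12
addr_hi signed 7b, MSB=0: value = 7

7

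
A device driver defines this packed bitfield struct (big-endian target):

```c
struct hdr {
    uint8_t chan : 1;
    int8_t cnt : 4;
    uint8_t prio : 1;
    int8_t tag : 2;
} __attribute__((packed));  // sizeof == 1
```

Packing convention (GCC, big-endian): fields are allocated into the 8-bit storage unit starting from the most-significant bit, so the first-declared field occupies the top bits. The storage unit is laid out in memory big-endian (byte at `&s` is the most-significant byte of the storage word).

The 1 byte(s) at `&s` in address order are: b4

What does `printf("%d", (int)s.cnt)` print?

6

[0]=0xb4 (big-endian) → word 0xb4
chan [7+:1] = (word>>7) & 0x1 = 1
cnt [3+:4] = (word>>3) & 0xf = 6  ←
prio [2+:1] = (word>>2) & 0x1 = 1
tag [0+:2] = (word>>0) & 0x3 = 0
cnt signed 4b, MSB=0: value = 6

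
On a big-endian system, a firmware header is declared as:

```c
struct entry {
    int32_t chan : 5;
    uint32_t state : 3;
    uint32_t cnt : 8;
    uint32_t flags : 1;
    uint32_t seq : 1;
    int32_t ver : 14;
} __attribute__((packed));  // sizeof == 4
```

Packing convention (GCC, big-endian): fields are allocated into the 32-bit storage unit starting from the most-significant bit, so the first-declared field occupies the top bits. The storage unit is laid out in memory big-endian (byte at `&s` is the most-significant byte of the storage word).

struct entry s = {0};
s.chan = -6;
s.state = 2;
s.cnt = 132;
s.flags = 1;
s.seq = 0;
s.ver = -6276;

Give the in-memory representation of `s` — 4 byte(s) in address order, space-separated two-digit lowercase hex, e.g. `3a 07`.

d2 84 a7 7c

chan:5 = -6 → 0x1a << 27 → word 0xd0000000
state:3 = 2 → 0x2 << 24 → word 0xd2000000
cnt:8 = 132 → 0x84 << 16 → word 0xd2840000
flags:1 = 1 → 0x1 << 15 → word 0xd2848000
seq:1 = 0 → 0x0 << 14 → word 0xd2848000
ver:14 = -6276 → 0x277c << 0 → word 0xd284a77c
word = 0xd284a77c → big-endian bytes:
  [0]=0xd2  [1]=0x84  [2]=0xa7  [3]=0x7c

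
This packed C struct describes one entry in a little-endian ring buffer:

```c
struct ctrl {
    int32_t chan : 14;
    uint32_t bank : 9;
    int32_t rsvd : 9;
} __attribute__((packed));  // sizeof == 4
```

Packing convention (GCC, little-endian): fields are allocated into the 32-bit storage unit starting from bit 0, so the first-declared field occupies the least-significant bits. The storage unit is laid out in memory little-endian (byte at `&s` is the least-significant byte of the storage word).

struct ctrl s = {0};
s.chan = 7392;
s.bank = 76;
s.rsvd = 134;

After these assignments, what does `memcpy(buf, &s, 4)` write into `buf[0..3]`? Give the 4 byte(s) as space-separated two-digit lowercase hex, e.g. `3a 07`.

e0 1c 13 43

chan:14 = 7392 → 0x1ce0 << 0 → word 0x00001ce0
bank:9 = 76 → 0x4c << 14 → word 0x00131ce0
rsvd:9 = 134 → 0x86 << 23 → word 0x43131ce0
word = 0x43131ce0 → little-endian bytes:
  [0]=0xe0  [1]=0x1c  [2]=0x13  [3]=0x43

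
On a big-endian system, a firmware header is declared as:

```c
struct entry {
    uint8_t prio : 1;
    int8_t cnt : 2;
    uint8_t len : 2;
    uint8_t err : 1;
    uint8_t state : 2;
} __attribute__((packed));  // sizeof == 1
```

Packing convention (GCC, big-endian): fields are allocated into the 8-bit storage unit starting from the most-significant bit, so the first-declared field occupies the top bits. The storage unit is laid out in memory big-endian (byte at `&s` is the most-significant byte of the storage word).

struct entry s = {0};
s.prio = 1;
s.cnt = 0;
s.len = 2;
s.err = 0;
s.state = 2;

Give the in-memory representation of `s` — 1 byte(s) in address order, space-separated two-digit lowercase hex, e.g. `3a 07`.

[7+:1] prio=1 & 0x1 = 0x1; word=0x80
[5+:2] cnt=0 & 0x3 = 0x0; word=0x80
[3+:2] len=2 & 0x3 = 0x2; word=0x90
[2+:1] err=0 & 0x1 = 0x0; word=0x90
[0+:2] state=2 & 0x3 = 0x2; word=0x92
word = 0x92 → big-endian bytes:
  [0]=0x92

92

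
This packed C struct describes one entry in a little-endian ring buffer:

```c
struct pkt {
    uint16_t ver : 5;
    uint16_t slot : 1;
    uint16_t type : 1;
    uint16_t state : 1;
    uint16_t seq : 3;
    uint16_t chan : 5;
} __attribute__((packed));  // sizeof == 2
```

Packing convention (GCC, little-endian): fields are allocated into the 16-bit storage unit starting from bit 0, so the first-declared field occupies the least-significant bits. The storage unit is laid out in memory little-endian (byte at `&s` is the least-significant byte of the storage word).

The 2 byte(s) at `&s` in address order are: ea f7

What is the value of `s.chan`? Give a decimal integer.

30

[0]=0xea [1]=0xf7 (little-endian) → word 0xf7ea
ver:5 @ bit 0 → (0xf7ea>>0)&0x1f = 0xa
slot:1 @ bit 5 → (0xf7ea>>5)&0x1 = 0x1
type:1 @ bit 6 → (0xf7ea>>6)&0x1 = 0x1
state:1 @ bit 7 → (0xf7ea>>7)&0x1 = 0x1
seq:3 @ bit 8 → (0xf7ea>>8)&0x7 = 0x7
chan:5 @ bit 11 → (0xf7ea>>11)&0x1f = 0x1e  ←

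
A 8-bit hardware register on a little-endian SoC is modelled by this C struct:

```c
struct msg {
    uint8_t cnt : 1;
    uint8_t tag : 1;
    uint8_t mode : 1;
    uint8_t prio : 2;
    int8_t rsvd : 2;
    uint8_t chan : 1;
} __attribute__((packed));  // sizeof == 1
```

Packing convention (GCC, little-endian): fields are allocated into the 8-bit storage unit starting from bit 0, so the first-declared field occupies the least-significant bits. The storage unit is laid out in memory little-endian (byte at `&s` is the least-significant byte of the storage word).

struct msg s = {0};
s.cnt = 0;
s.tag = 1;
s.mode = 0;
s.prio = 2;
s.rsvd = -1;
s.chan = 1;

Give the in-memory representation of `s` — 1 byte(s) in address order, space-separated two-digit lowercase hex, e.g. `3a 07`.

cnt:1 = 0 → 0x0 << 0 → word 0x00
tag:1 = 1 → 0x1 << 1 → word 0x02
mode:1 = 0 → 0x0 << 2 → word 0x02
prio:2 = 2 → 0x2 << 3 → word 0x12
rsvd:2 = -1 → 0x3 << 5 → word 0x72
chan:1 = 1 → 0x1 << 7 → word 0xf2
word = 0xf2 → little-endian bytes:
  [0]=0xf2

f2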